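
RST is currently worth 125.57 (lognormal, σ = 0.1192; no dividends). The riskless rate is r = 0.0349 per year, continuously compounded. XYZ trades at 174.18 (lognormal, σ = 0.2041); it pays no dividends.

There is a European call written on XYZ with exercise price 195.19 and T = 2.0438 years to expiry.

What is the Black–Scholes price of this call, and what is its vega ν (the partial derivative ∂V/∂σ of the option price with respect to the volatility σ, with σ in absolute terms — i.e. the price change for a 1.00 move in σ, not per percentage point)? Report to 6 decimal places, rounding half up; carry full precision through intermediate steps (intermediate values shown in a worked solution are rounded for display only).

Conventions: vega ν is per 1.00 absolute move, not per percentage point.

σ√T = 0.2041·√2.0438 = 0.291784
d₁ = (ln(S/K) + (r+σ²/2)T) / (σ√T) = (ln(174.18/195.19) + (0.0349+0.2041²/2)·2.0438) / 0.291784 = (-0.113884 + 0.113898) / 0.291784 = 0.000046
d₂ = d₁ − σ√T = 0.000046 − 0.291784 = -0.291738
e^{−rT} = 0.931156
N(d₁) = 0.500018,  N(d₂) = 0.385243
Call price V = S·N(d₁) − K·e^{−rT}·N(d₂) = 87.093219 − 70.018880 = 17.074339
φ(d₁) = (1/√(2π))·e^{−d₁²/2} = 0.398942
ν = S·φ(d₁)·√T = 99.340776

price = 17.074339
ν = 99.340776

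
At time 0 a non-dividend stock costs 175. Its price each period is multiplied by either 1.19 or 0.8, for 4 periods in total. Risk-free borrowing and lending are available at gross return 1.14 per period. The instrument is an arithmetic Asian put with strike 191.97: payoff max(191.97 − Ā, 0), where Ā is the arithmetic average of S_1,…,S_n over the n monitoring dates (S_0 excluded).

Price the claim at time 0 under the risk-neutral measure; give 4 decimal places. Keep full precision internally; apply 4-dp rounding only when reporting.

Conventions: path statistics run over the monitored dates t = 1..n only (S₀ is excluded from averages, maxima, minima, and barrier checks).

price = 1.7932

No-arbitrage gives p* = (R−d)/(u−d) = 0.8718: enumerate every path, weight its payoff by its p*-probability, and discount by R^4.
Enumerate all 2^4 = 16 price paths (U = up ×1.19, D = down ×0.8); each path with k up-moves has probability p*^k·(1−p*)^(4−k).
DDDD: Ā=103.3200, payoff=88.6500, prob=0.000270
UDDD: Ā=153.6885, payoff=38.2815, prob=0.001837
DUDD: Ā=136.6260, payoff=55.3440, prob=0.001837
UUDD: Ā=203.2312, payoff=0.0000, prob=0.012492
DDUD: Ā=122.9760, payoff=68.9940, prob=0.001837
UDUD: Ā=182.9268, payoff=9.0432, prob=0.012492
DUUD: Ā=165.8643, payoff=26.1057, prob=0.012492
UUUD: Ā=246.7231, payoff=0.0000, prob=0.084947
DDDU: Ā=112.0560, payoff=79.9140, prob=0.001837
UDDU: Ā=166.6833, payoff=25.2867, prob=0.012492
DUDU: Ā=149.6208, payoff=42.3492, prob=0.012492
UUDU: Ā=222.5609, payoff=0.0000, prob=0.084947
DDUU: Ā=135.9708, payoff=55.9992, prob=0.012492
UDUU: Ā=202.2566, payoff=0.0000, prob=0.084947
DUUU: Ā=185.1941, payoff=6.7759, prob=0.084947
UUUU: Ā=275.4762, payoff=0.0000, prob=0.577640
Price = Σ prob·payoff / R^4 = 3.028665 / 1.688960 = 1.7932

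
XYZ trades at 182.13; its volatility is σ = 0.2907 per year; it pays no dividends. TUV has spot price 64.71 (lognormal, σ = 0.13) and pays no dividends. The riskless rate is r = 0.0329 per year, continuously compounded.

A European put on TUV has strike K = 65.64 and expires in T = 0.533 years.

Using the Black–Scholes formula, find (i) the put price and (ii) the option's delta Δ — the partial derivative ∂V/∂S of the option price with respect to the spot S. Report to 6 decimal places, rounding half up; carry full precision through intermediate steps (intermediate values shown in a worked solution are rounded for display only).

σ√T = 0.13·√0.533 = 0.094909
d₁ = (ln(S/K) + (r+σ²/2)T) / (σ√T) = (ln(64.71/65.64) + (0.0329+0.13²/2)·0.533) / 0.094909 = (-0.014270 + 0.022040) / 0.094909 = 0.081868
d₂ = d₁ − σ√T = 0.081868 − 0.094909 = -0.013041
e^{−rT} = 0.982617
N(−d₁) = 0.467376,  N(−d₂) = 0.505202
Put price V = K·e^{−rT}·N(−d₂) − S·N(−d₁) = 32.585038 − 30.243882 = 2.341155
Δ = −N(−d₁) = -0.467376

price = 2.341155
Δ = -0.467376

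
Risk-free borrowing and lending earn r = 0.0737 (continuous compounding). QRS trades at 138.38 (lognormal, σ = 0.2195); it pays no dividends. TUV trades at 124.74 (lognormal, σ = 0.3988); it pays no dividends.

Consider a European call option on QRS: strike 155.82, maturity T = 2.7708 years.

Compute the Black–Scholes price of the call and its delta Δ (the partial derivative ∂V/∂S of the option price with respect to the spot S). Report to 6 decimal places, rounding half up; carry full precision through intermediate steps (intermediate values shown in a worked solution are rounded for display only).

price = 25.425831
Δ = 0.661559

σ√T = 0.2195·√2.7708 = 0.365374
d₁ = (ln(S/K) + (r+σ²/2)T) / (σ√T) = (ln(138.38/155.82) + (0.0737+0.2195²/2)·2.7708) / 0.365374 = (-0.118698 + 0.270957) / 0.365374 = 0.416721
d₂ = d₁ − σ√T = 0.416721 − 0.365374 = 0.051348
e^{−rT} = 0.815293
N(d₁) = 0.661559,  N(d₂) = 0.520476
Call price V = S·N(d₁) − K·e^{−rT}·N(d₂) = 91.546510 − 66.120679 = 25.425831
Δ = N(d₁) = 0.661559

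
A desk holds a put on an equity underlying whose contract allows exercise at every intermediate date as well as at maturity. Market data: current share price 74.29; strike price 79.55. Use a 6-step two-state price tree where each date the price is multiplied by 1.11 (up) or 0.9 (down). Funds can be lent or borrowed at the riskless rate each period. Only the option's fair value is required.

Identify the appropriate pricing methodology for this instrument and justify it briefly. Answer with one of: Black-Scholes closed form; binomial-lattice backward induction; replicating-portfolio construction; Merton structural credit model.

Key observation: the defining feature is the embedded early-exercise option across 6 discrete dates on the spot-74.29 tree; pricing the strike-79.55 put means working backward with an exercise test at every node.

framework: binomial-lattice backward induction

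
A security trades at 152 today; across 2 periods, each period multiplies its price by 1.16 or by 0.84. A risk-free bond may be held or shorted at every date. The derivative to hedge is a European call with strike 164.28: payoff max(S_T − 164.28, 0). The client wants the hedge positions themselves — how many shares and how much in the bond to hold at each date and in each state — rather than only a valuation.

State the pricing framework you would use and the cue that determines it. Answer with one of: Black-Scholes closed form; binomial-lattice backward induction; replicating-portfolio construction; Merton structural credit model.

framework: replicating-portfolio construction

Key observation: the task asks for the hedge itself — share and bond holdings at every node of the 2-period tree on spot 152 with factors 1.16/0.84 — which is exactly what the replicating-portfolio construction produces.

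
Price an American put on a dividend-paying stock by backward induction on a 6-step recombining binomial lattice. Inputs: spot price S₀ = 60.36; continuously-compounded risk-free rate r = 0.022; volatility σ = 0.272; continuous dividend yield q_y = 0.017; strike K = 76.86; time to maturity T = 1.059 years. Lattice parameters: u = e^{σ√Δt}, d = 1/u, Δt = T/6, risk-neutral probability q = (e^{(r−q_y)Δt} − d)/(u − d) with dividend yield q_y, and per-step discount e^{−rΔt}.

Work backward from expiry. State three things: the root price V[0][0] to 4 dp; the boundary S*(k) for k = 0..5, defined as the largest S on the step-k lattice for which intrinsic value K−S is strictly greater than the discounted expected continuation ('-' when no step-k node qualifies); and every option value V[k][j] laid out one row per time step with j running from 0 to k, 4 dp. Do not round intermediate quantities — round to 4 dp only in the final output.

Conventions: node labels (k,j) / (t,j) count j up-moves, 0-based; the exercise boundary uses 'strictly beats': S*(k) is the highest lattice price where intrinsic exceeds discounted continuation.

Δt=0.17650  u=1.12106  d=0.89201  q=0.47532  discount=0.99612
step 6 (expiry): payoffs max(K−S,0) = 46.4524 38.6447 28.8321 16.5000 1.0014 0.0000 0.0000
step 5: (k=5,j=0): S=34.0887, K−S=42.7713, hold=42.5756 ⇒ V=42.7713 exercise | (k=5,j=1): S=42.8416, K−S=34.0184, hold=33.8489 ⇒ V=34.0184 exercise | (k=5,j=2): S=53.8420, K−S=23.0180, hold=22.8814 ⇒ V=23.0180 exercise | (k=5,j=3): S=67.6670, K−S=9.1930, hold=9.0978 ⇒ V=9.1930 exercise | (k=5,j=4): S=85.0419, K−S=0.0000, hold=0.5234 ⇒ V=0.5234 continue | (k=5,j=5): S=106.8781, K−S=0.0000, hold=0.0000 ⇒ V=0.0000 continue  boundary S*=67.6670
step 4: (k=4,j=0): S=38.2153, K−S=38.6447, hold=38.4613 ⇒ V=38.6447 exercise | (k=4,j=1): S=48.0279, K−S=28.8321, hold=28.6781 ⇒ V=28.8321 exercise | (k=4,j=2): S=60.3600, K−S=16.5000, hold=16.3830 ⇒ V=16.5000 exercise | (k=4,j=3): S=75.8586, K−S=1.0014, hold=5.0525 ⇒ V=5.0525 continue | (k=4,j=4): S=95.3368, K−S=0.0000, hold=0.2735 ⇒ V=0.2735 continue  boundary S*=60.3600
step 3: (k=3,j=0): S=42.8416, K−S=34.0184, hold=33.8489 ⇒ V=34.0184 exercise | (k=3,j=1): S=53.8420, K−S=23.0180, hold=22.8814 ⇒ V=23.0180 exercise | (k=3,j=2): S=67.6670, K−S=9.1930, hold=11.0159 ⇒ V=11.0159 continue | (k=3,j=3): S=85.0419, K−S=0.0000, hold=2.7702 ⇒ V=2.7702 continue  boundary S*=53.8420
step 2: (k=2,j=0): S=48.0279, K−S=28.8321, hold=28.6781 ⇒ V=28.8321 exercise | (k=2,j=1): S=60.3600, K−S=16.5000, hold=17.2461 ⇒ V=17.2461 continue | (k=2,j=2): S=75.8586, K−S=1.0014, hold=7.0691 ⇒ V=7.0691 continue  boundary S*=48.0279
step 1: (k=1,j=0): S=53.8420, K−S=23.0180, hold=23.2347 ⇒ V=23.2347 continue | (k=1,j=1): S=67.6670, K−S=9.1930, hold=12.3607 ⇒ V=12.3607 continue  boundary S*=-
step 0: (k=0,j=0): S=60.3600, K−S=16.5000, hold=17.9961 ⇒ V=17.9961 continue  boundary S*=-

price = 17.9961
boundary = - - 48.0279 53.8420 60.3600 67.6670
tree:
17.9961
23.2347 12.3607
28.8321 17.2461 7.0691
34.0184 23.0180 11.0159 2.7702
38.6447 28.8321 16.5000 5.0525 0.2735
42.7713 34.0184 23.0180 9.1930 0.5234 0.0000
46.4524 38.6447 28.8321 16.5000 1.0014 0.0000 0.0000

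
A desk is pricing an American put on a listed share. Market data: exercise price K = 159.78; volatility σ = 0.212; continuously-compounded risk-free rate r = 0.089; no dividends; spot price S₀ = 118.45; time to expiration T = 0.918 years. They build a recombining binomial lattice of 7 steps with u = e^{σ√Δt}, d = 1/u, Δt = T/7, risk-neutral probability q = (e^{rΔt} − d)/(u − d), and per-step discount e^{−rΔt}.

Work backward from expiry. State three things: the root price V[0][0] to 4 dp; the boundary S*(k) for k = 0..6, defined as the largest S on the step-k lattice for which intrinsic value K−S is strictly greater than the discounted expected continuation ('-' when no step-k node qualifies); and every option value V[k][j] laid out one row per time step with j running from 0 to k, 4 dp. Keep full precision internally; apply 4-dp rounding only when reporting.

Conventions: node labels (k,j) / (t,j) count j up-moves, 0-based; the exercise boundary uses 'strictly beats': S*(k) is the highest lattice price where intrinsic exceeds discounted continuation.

price = 41.3300
boundary = 118.4500 127.9019 138.1081 127.9019 138.1081 127.9019 138.1081
tree:
41.3300
50.0834 31.8781
58.1900 41.3300 21.6719
65.6975 50.0834 31.8781 13.0088
72.6502 58.1900 41.3300 21.6719 6.3984
79.0891 65.6975 50.0834 31.8781 12.0523 2.0402
85.0521 72.6502 58.1900 41.3300 21.6719 4.6617 0.0000
90.5745 79.0891 65.6975 50.0834 31.8781 10.6513 0.0000 0.0000

Δt=0.13114  u=1.07980  d=0.92610  q=0.55720  discount=0.98840
step 7 (expiry): payoffs max(K−S,0) = 90.5745 79.0891 65.6975 50.0834 31.8781 10.6513 0.0000 0.0000
step 6: (k=6,j=0): S=74.7279, K−S=85.0521, hold=83.1981 ⇒ V=85.0521 exercise | (k=6,j=1): S=87.1298, K−S=72.6502, hold=70.7961 ⇒ V=72.6502 exercise | (k=6,j=2): S=101.5900, K−S=58.1900, hold=56.3359 ⇒ V=58.1900 exercise | (k=6,j=3): S=118.4500, K−S=41.3300, hold=39.4759 ⇒ V=41.3300 exercise | (k=6,j=4): S=138.1081, K−S=21.6719, hold=19.8178 ⇒ V=21.6719 exercise | (k=6,j=5): S=161.0287, K−S=0.0000, hold=4.6617 ⇒ V=4.6617 continue | (k=6,j=6): S=187.7532, K−S=0.0000, hold=0.0000 ⇒ V=0.0000 continue  boundary S*=138.1081
step 5: (k=5,j=0): S=80.6909, K−S=79.0891, hold=77.2350 ⇒ V=79.0891 exercise | (k=5,j=1): S=94.0825, K−S=65.6975, hold=63.8434 ⇒ V=65.6975 exercise | (k=5,j=2): S=109.6966, K−S=50.0834, hold=48.2294 ⇒ V=50.0834 exercise | (k=5,j=3): S=127.9019, K−S=31.8781, hold=30.0240 ⇒ V=31.8781 exercise | (k=5,j=4): S=149.1287, K−S=10.6513, hold=12.0523 ⇒ V=12.0523 continue | (k=5,j=5): S=173.8783, K−S=0.0000, hold=2.0402 ⇒ V=2.0402 continue  boundary S*=127.9019
step 4: (k=4,j=0): S=87.1298, K−S=72.6502, hold=70.7961 ⇒ V=72.6502 exercise | (k=4,j=1): S=101.5900, K−S=58.1900, hold=56.3359 ⇒ V=58.1900 exercise | (k=4,j=2): S=118.4500, K−S=41.3300, hold=39.4759 ⇒ V=41.3300 exercise | (k=4,j=3): S=138.1081, K−S=21.6719, hold=20.5894 ⇒ V=21.6719 exercise | (k=4,j=4): S=161.0287, K−S=0.0000, hold=6.3984 ⇒ V=6.3984 continue  boundary S*=138.1081
step 3: (k=3,j=0): S=94.0825, K−S=65.6975, hold=63.8434 ⇒ V=65.6975 exercise | (k=3,j=1): S=109.6966, K−S=50.0834, hold=48.2294 ⇒ V=50.0834 exercise | (k=3,j=2): S=127.9019, K−S=31.8781, hold=30.0240 ⇒ V=31.8781 exercise | (k=3,j=3): S=149.1287, K−S=10.6513, hold=13.0088 ⇒ V=13.0088 continue  boundary S*=127.9019
step 2: (k=2,j=0): S=101.5900, K−S=58.1900, hold=56.3359 ⇒ V=58.1900 exercise | (k=2,j=1): S=118.4500, K−S=41.3300, hold=39.4759 ⇒ V=41.3300 exercise | (k=2,j=2): S=138.1081, K−S=21.6719, hold=21.1162 ⇒ V=21.6719 exercise  boundary S*=138.1081
step 1: (k=1,j=0): S=109.6966, K−S=50.0834, hold=48.2294 ⇒ V=50.0834 exercise | (k=1,j=1): S=127.9019, K−S=31.8781, hold=30.0240 ⇒ V=31.8781 exercise  boundary S*=127.9019
step 0: (k=0,j=0): S=118.4500, K−S=41.3300, hold=39.4759 ⇒ V=41.3300 exercise  boundary S*=118.4500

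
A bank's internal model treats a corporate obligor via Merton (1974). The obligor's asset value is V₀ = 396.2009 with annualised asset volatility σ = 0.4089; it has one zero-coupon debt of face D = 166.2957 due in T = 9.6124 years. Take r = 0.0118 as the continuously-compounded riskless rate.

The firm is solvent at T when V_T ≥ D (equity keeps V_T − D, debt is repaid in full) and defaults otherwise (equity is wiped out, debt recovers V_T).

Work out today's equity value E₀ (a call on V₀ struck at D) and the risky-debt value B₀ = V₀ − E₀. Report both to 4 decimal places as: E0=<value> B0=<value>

Equity is a call on the firm's assets struck at D = 166.2957:
d₁ = [ln(V₀/D) + (r + σ²/2)T] / (σ√T)
   = [ln(396.2009/166.2957) + (0.0118 + 0.5·0.4089²)·9.6124] / (0.4089·√9.6124)
   = [0.868154 + 0.917019] / 1.267748 = 1.408145
d₂ = d₁ − σ√T = 1.408145 − 1.267748 = 0.140396
N(d₁) = 0.920456,  N(d₂) = 0.555827,  e^(−rT) = 0.892770
E₀ = V₀·N(d₁) − D·e^(−rT)·N(d₂)
   = 396.2009·0.920456 − 166.2957·0.892770·0.555827 = 282.165316
B₀ = V₀ − E₀ = 396.2009 − 282.165316 = 114.035584

E0=282.1653 B0=114.0356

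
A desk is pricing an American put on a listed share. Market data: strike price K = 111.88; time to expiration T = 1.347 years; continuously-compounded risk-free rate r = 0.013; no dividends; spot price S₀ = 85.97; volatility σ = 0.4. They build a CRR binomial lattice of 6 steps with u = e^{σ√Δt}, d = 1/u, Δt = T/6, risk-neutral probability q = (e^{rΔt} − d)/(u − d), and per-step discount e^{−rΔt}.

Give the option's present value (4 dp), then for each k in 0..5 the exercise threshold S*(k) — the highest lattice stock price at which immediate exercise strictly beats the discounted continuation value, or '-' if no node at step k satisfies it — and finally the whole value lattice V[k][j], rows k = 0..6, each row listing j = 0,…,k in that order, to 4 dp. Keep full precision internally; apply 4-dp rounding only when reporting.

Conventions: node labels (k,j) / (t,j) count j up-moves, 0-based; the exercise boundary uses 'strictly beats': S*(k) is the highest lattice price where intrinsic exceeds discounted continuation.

Δt=0.22450, u=1.20868, d=0.82735, q=0.46042, disc=e^(-rΔt)=0.99709
k=6 terminal: V=max(K-S,0) → 84.3068 71.5984 53.0326 25.9100 0.0000 0.0000 0.0000
k=5: j=0 S=33.3271 intr=78.5529 cont=78.2269 V=78.5529[EX]; j=1 S=48.6874 intr=63.1926 cont=62.8665 V=63.1926[EX]; j=2 S=71.1274 intr=40.7526 cont=40.4266 V=40.7526[EX]; j=3 S=103.9099 intr=7.9701 cont=13.9397 V=13.9397[hold]; j=4 S=151.8018 intr=0.0000 cont=0.0000 V=0.0000[hold]; j=5 S=221.7669 intr=0.0000 cont=0.0000 V=0.0000[hold]  S*(5)=71.1274
k=4: j=0 S=40.2816 intr=71.5984 cont=71.2723 V=71.5984[EX]; j=1 S=58.8474 intr=53.0326 cont=52.7066 V=53.0326[EX]; j=2 S=85.9700 intr=25.9100 cont=28.3245 V=28.3245[hold]; j=3 S=125.5934 intr=0.0000 cont=7.4996 V=7.4996[hold]; j=4 S=183.4792 intr=0.0000 cont=0.0000 V=0.0000[hold]  S*(4)=58.8474
k=3: j=0 S=48.6874 intr=63.1926 cont=62.8665 V=63.1926[EX]; j=1 S=71.1274 intr=40.7526 cont=41.5350 V=41.5350[hold]; j=2 S=103.9099 intr=7.9701 cont=18.6816 V=18.6816[hold]; j=3 S=151.8018 intr=0.0000 cont=4.0348 V=4.0348[hold]  S*(3)=48.6874
k=2: j=0 S=58.8474 intr=53.0326 cont=53.0658 V=53.0658[hold]; j=1 S=85.9700 intr=25.9100 cont=30.9223 V=30.9223[hold]; j=2 S=125.5934 intr=0.0000 cont=11.9030 V=11.9030[hold]  S*(2)=-
k=1: j=0 S=71.1274 intr=40.7526 cont=42.7455 V=42.7455[hold]; j=1 S=103.9099 intr=7.9701 cont=22.1008 V=22.1008[hold]  S*(1)=-
k=0: j=0 S=85.9700 intr=25.9100 cont=33.1433 V=33.1433[hold]  S*(0)=-

price = 33.1433
boundary = - - - 48.6874 58.8474 71.1274
tree:
33.1433
42.7455 22.1008
53.0658 30.9223 11.9030
63.1926 41.5350 18.6816 4.0348
71.5984 53.0326 28.3245 7.4996 0.0000
78.5529 63.1926 40.7526 13.9397 0.0000 0.0000
84.3068 71.5984 53.0326 25.9100 0.0000 0.0000 0.0000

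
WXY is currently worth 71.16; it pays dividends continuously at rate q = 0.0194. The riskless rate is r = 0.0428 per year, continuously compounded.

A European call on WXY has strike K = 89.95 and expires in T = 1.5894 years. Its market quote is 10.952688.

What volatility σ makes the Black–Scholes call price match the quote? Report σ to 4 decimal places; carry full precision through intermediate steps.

sigma = 0.4613

At σ = 0.4613 the Black–Scholes value reproduces the quote:
σ√T = 0.4613·√1.5894 = 0.581567
d₁ = (ln(S/K) + (r−q+σ²/2)T) / (σ√T) = (ln(71.16/89.95) + (0.0428−0.0194+0.4613²/2)·1.5894) / 0.581567 = (-0.234323 + 0.206302) / 0.581567 = -0.048182
d₂ = d₁ − σ√T = -0.048182 − 0.581567 = -0.629749
e^{−rT} = 0.934236
e^{−qT} = 0.969636
N(d₁) = 0.480786,  N(d₂) = 0.264429
V = S·e^{−qT}·N(d₁) − K·e^{−rT}·N(d₂) = 33.173887 − 22.221199 = 10.952688 (the observed quote) — the price is monotone increasing in volatility, hence this σ is the only solution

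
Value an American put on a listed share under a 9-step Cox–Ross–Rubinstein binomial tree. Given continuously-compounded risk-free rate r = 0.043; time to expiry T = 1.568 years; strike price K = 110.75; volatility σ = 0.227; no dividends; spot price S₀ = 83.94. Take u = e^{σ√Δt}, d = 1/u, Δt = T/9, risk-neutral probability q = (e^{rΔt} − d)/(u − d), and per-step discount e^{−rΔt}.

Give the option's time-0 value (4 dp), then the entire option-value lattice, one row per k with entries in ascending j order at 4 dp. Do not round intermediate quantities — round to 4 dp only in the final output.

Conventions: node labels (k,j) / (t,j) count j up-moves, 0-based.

price = 26.8100
tree:
26.8100
34.3981 19.6220
41.3003 26.8100 13.1646
47.5785 34.3981 19.1497 7.7414
53.2892 41.3003 26.8100 12.2422 3.6317
58.4836 47.5785 34.3981 18.5954 6.4604 1.0309
63.2084 53.2892 41.3003 26.8100 11.1597 2.1458 0.0000
67.5062 58.4836 47.5785 34.3981 18.4677 4.4663 0.0000 0.0000
71.4154 63.2084 53.2892 41.3003 26.8100 9.2964 0.0000 0.0000 0.0000
74.9712 67.5062 58.4836 47.5785 34.3981 18.4677 0.0000 0.0000 0.0000 0.0000

Δt=0.17422  u=1.09938  d=0.90960  q=0.51595  discount=0.99254
step 9 (expiry): payoffs max(K−S,0) = 74.9712 67.5062 58.4836 47.5785 34.3981 18.4677 0.0000 0.0000 0.0000 0.0000
k=8: (k=8,j=0): S=39.3346, K−S=71.4154, hold=70.5888 ⇒ V=71.4154 exercise | (k=8,j=1): S=47.5416, K−S=63.2084, hold=62.3818 ⇒ V=63.2084 exercise | (k=8,j=2): S=57.4608, K−S=53.2892, hold=52.4626 ⇒ V=53.2892 exercise | (k=8,j=3): S=69.4497, K−S=41.3003, hold=40.4737 ⇒ V=41.3003 exercise | (k=8,j=4): S=83.9400, K−S=26.8100, hold=25.9834 ⇒ V=26.8100 exercise | (k=8,j=5): S=101.4536, K−S=9.2964, hold=8.8725 ⇒ V=9.2964 exercise | (k=8,j=6): S=122.6213, K−S=0.0000, hold=0.0000 ⇒ V=0.0000 continue | (k=8,j=7): S=148.2056, K−S=0.0000, hold=0.0000 ⇒ V=0.0000 continue | (k=8,j=8): S=179.1278, K−S=0.0000, hold=0.0000 ⇒ V=0.0000 continue
k=7: (k=7,j=0): S=43.2438, K−S=67.5062, hold=66.6796 ⇒ V=67.5062 exercise | (k=7,j=1): S=52.2664, K−S=58.4836, hold=57.6570 ⇒ V=58.4836 exercise | (k=7,j=2): S=63.1715, K−S=47.5785, hold=46.7519 ⇒ V=47.5785 exercise | (k=7,j=3): S=76.3519, K−S=34.3981, hold=33.5715 ⇒ V=34.3981 exercise | (k=7,j=4): S=92.2823, K−S=18.4677, hold=17.6412 ⇒ V=18.4677 exercise | (k=7,j=5): S=111.5364, K−S=0.0000, hold=4.4663 ⇒ V=4.4663 continue | (k=7,j=6): S=134.8079, K−S=0.0000, hold=0.0000 ⇒ V=0.0000 continue | (k=7,j=7): S=162.9348, K−S=0.0000, hold=0.0000 ⇒ V=0.0000 continue
k=6: (k=6,j=0): S=47.5416, K−S=63.2084, hold=62.3818 ⇒ V=63.2084 exercise | (k=6,j=1): S=57.4608, K−S=53.2892, hold=52.4626 ⇒ V=53.2892 exercise | (k=6,j=2): S=69.4497, K−S=41.3003, hold=40.4737 ⇒ V=41.3003 exercise | (k=6,j=3): S=83.9400, K−S=26.8100, hold=25.9834 ⇒ V=26.8100 exercise | (k=6,j=4): S=101.4536, K−S=9.2964, hold=11.1597 ⇒ V=11.1597 continue | (k=6,j=5): S=122.6213, K−S=0.0000, hold=2.1458 ⇒ V=2.1458 continue | (k=6,j=6): S=148.2056, K−S=0.0000, hold=0.0000 ⇒ V=0.0000 continue
k=5: (k=5,j=0): S=52.2664, K−S=58.4836, hold=57.6570 ⇒ V=58.4836 exercise | (k=5,j=1): S=63.1715, K−S=47.5785, hold=46.7519 ⇒ V=47.5785 exercise | (k=5,j=2): S=76.3519, K−S=34.3981, hold=33.5715 ⇒ V=34.3981 exercise | (k=5,j=3): S=92.2823, K−S=18.4677, hold=18.5954 ⇒ V=18.5954 continue | (k=5,j=4): S=111.5364, K−S=0.0000, hold=6.4604 ⇒ V=6.4604 continue | (k=5,j=5): S=134.8079, K−S=0.0000, hold=1.0309 ⇒ V=1.0309 continue
k=4: (k=4,j=0): S=57.4608, K−S=53.2892, hold=52.4626 ⇒ V=53.2892 exercise | (k=4,j=1): S=69.4497, K−S=41.3003, hold=40.4737 ⇒ V=41.3003 exercise | (k=4,j=2): S=83.9400, K−S=26.8100, hold=26.0488 ⇒ V=26.8100 exercise | (k=4,j=3): S=101.4536, K−S=9.2964, hold=12.2422 ⇒ V=12.2422 continue | (k=4,j=4): S=122.6213, K−S=0.0000, hold=3.6317 ⇒ V=3.6317 continue
k=3: (k=3,j=0): S=63.1715, K−S=47.5785, hold=46.7519 ⇒ V=47.5785 exercise | (k=3,j=1): S=76.3519, K−S=34.3981, hold=33.5715 ⇒ V=34.3981 exercise | (k=3,j=2): S=92.2823, K−S=18.4677, hold=19.1497 ⇒ V=19.1497 continue | (k=3,j=3): S=111.5364, K−S=0.0000, hold=7.7414 ⇒ V=7.7414 continue
k=2: (k=2,j=0): S=69.4497, K−S=41.3003, hold=40.4737 ⇒ V=41.3003 exercise | (k=2,j=1): S=83.9400, K−S=26.8100, hold=26.3327 ⇒ V=26.8100 exercise | (k=2,j=2): S=101.4536, K−S=9.2964, hold=13.1646 ⇒ V=13.1646 continue
k=1: (k=1,j=0): S=76.3519, K−S=34.3981, hold=33.5715 ⇒ V=34.3981 exercise | (k=1,j=1): S=92.2823, K−S=18.4677, hold=19.6220 ⇒ V=19.6220 continue
k=0: (k=0,j=0): S=83.9400, K−S=26.8100, hold=26.5745 ⇒ V=26.8100 exercise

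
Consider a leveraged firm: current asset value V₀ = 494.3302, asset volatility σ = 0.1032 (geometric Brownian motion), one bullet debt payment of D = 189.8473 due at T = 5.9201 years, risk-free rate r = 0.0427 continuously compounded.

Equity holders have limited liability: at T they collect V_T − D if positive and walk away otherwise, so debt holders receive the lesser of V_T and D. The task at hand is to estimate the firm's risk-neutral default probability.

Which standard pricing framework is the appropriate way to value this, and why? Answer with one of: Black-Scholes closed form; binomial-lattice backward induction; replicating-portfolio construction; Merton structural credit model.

Key observation: the question is about default risk generated by asset-value dynamics against a debt face of 189.8473 — the structural framework prices exactly that.

framework: Merton structural credit model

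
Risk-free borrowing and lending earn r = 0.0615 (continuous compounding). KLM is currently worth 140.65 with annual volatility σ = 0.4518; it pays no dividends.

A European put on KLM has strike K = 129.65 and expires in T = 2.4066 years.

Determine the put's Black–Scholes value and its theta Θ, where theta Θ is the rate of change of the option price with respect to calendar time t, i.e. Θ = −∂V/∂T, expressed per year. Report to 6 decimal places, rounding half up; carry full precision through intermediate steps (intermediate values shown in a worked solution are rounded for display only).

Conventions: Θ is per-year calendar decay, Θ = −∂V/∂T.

σ√T = 0.4518·√2.4066 = 0.700887
d₁ = (ln(S/K) + (r+σ²/2)T) / (σ√T) = (ln(140.65/129.65) + (0.0615+0.4518²/2)·2.4066) / 0.700887 = (0.081436 + 0.393627) / 0.700887 = 0.677803
d₂ = d₁ − σ√T = 0.677803 − 0.700887 = -0.023084
e^{−rT} = 0.862426
N(−d₁) = 0.248948,  N(−d₂) = 0.509209
Put price V = K·e^{−rT}·N(−d₂) − S·N(−d₁) = 56.936406 − 35.014585 = 21.921821
φ(d₁) = (1/√(2π))·e^{−d₁²/2} = 0.317066
Θ = −S·φ(d₁)·σ/(2√T) + r·K·e^{−rT}·N(−d₂) = −6.493861 + 3.501589 = -2.992272

price = 21.921821
Θ = -2.992272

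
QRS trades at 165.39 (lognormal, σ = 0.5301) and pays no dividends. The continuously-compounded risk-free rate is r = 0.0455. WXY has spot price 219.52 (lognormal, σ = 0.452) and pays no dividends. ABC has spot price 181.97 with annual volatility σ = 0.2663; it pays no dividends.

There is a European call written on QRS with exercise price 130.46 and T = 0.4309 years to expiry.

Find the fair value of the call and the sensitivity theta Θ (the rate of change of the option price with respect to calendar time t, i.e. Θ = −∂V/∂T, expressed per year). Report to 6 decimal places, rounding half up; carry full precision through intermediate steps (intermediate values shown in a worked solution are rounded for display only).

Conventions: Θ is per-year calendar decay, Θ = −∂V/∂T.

σ√T = 0.5301·√0.4309 = 0.347973
d₁ = (ln(S/K) + (r+σ²/2)T) / (σ√T) = (ln(165.39/130.46) + (0.0455+0.5301²/2)·0.4309) / 0.347973 = (0.237240 + 0.080149) / 0.347973 = 0.912105
d₂ = d₁ − σ√T = 0.912105 − 0.347973 = 0.564132
e^{−rT} = 0.980585
N(d₁) = 0.819143,  N(d₂) = 0.713668
Call price V = S·N(d₁) − K·e^{−rT}·N(d₂) = 135.478115 − 91.297463 = 44.180652
φ(d₁) = (1/√(2π))·e^{−d₁²/2} = 0.263183
Θ = −S·φ(d₁)·σ/(2√T) − r·K·e^{−rT}·N(d₂) = −17.575443 − 4.154035 = -21.729478

price = 44.180652
Θ = -21.729478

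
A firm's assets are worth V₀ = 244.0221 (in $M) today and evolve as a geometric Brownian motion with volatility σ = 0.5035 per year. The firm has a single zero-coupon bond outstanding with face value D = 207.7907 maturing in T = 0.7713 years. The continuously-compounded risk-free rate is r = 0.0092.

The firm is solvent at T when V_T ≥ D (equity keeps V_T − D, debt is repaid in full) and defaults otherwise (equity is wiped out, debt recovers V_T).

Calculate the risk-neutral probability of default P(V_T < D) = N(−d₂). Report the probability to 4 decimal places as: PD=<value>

PD=0.4371

Equity is a call on the firm's assets struck at D = 207.7907:
d₁ = [ln(V₀/D) + (r + σ²/2)T] / (σ√T)
   = [ln(244.0221/207.7907) + (0.0092 + 0.5·0.5035²)·0.7713] / (0.5035·√0.7713)
   = [0.160727 + 0.104863] / 0.442192 = 0.600622
d₂ = d₁ − σ√T = 0.600622 − 0.442192 = 0.158430
risk-neutral PD = N(−d₂) = N(-0.158430) = 0.437059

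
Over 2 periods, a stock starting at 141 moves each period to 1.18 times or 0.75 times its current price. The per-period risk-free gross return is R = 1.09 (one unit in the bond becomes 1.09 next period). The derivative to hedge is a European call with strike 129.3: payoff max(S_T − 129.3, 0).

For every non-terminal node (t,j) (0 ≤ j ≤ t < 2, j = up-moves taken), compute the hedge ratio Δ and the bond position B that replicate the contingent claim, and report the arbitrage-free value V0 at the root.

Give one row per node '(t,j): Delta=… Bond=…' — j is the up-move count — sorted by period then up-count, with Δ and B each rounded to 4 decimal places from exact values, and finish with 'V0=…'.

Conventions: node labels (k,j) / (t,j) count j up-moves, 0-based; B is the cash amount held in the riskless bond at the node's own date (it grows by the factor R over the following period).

(0,0): Delta=0.8020 Bond=-77.8053
(1,0): Delta=0.0000 Bond=0.0000
(1,1): Delta=0.9369 Bond=-107.2569
V0=35.2717

No-arbitrage ⇒ martingale measure with p* = (R−d)/(u−d) = 0.7907.
Payoffs at expiry: V(2,0)=0.0000, V(2,1)=0.0000, V(2,2)=67.0284
(1,0): S=105.7500. Δ = (V_up−V_dn)/(S_up−S_dn) = (0.0000−0.0000)/(124.7850−79.3125) = 0.0000. V = [p*·0.0000 + (1−p*)·0.0000]/1.09 = 0.0000. B = V − Δ·S = 0.0000.
(1,1): S=166.3800. Δ = (V_up−V_dn)/(S_up−S_dn) = (67.0284−0.0000)/(196.3284−124.7850) = 0.9369. V = [p*·67.0284 + (1−p*)·0.0000]/1.09 = 48.6231. B = V − Δ·S = -107.2569.
(0,0): S=141.0000. Δ = (V_up−V_dn)/(S_up−S_dn) = (48.6231−0.0000)/(166.3800−105.7500) = 0.8020. V = [p*·48.6231 + (1−p*)·0.0000]/1.09 = 35.2717. B = V − Δ·S = -77.8053.
Sanity check at the root: Δ(0,0)·S0 + B(0,0) reproduces V0 = 35.2717.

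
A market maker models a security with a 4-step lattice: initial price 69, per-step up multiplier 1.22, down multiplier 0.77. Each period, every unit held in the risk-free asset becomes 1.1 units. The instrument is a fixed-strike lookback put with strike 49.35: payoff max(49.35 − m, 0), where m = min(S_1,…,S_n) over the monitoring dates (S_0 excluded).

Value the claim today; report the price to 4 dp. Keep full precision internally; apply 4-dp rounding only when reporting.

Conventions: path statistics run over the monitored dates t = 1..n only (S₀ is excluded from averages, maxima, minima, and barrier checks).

price = 0.7878

Set p* = 0.7333 (from d < R < u); the path-dependent value is the discounted p*-expectation over all price paths.
Enumerate all 2^4 = 16 price paths (U = up ×1.22, D = down ×0.77); each path with k up-moves has probability p*^k·(1−p*)^(4−k).
DDDD: m=24.2556, payoff=25.0944, prob=0.005057
UDDD: m=38.4309, payoff=10.9191, prob=0.013906
DUDD: m=38.4309, payoff=10.9191, prob=0.013906
UUDD: m=60.8906, payoff=0.0000, prob=0.038242
DDUD: m=38.4309, payoff=10.9191, prob=0.013906
UDUD: m=60.8906, payoff=0.0000, prob=0.038242
DUUD: m=53.1300, payoff=0.0000, prob=0.038242
UUUD: m=84.1800, payoff=0.0000, prob=0.105165
DDDU: m=31.5008, payoff=17.8492, prob=0.013906
UDDU: m=49.9103, payoff=0.0000, prob=0.038242
DUDU: m=49.9103, payoff=0.0000, prob=0.038242
UUDU: m=79.0787, payoff=0.0000, prob=0.105165
DDUU: m=40.9101, payoff=8.4399, prob=0.038242
UDUU: m=64.8186, payoff=0.0000, prob=0.105165
DUUU: m=53.1300, payoff=0.0000, prob=0.105165
UUUU: m=84.1800, payoff=0.0000, prob=0.289205
Price = Σ prob·payoff / R^4 = 1.153397 / 1.464100 = 0.7878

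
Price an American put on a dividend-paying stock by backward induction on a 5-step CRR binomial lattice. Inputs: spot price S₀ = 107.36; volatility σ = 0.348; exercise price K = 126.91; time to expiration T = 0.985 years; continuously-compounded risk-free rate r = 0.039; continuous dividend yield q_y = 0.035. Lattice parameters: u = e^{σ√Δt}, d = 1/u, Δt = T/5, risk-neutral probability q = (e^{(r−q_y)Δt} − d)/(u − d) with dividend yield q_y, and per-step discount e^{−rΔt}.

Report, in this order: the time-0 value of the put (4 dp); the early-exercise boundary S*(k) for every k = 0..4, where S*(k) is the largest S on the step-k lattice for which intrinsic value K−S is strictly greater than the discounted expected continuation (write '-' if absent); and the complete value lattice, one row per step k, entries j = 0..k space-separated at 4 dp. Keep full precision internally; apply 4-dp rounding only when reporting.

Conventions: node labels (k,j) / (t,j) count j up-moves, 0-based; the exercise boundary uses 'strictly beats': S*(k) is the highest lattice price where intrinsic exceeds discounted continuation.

price = 26.3963
boundary = - - 78.8282 91.9945 107.3600
tree:
26.3963
36.4143 15.2626
48.0818 23.5418 5.9525
59.3638 34.9155 10.7948 0.4578
69.0311 48.0818 19.5500 0.8606 0.0000
77.3148 59.3638 34.9155 1.6181 0.0000 0.0000

params: Δt=0.19700 u=1.16703 d=0.85688 q=0.46400 e^(-rΔt)=0.99235
t_5 payoffs: 77.3148 59.3638 34.9155 1.6181 0.0000 0.0000
t_4: node(4,0) S=57.8789 payoff=69.0311 vs cont=68.4575 → 69.0311 [stop]  node(4,1) S=78.8282 payoff=48.0818 vs cont=47.6522 → 48.0818 [stop]  node(4,2) S=107.3600 payoff=19.5500 vs cont=19.3164 → 19.5500 [stop]  node(4,3) S=146.2189 payoff=0.0000 vs cont=0.8606 → 0.8606 [wait]  node(4,4) S=199.1429 payoff=0.0000 vs cont=0.0000 → 0.0000 [wait]  ⇒ S*(4)=107.3600
t_3: node(3,0) S=67.5462 payoff=59.3638 vs cont=58.8566 → 59.3638 [stop]  node(3,1) S=91.9945 payoff=34.9155 vs cont=34.5763 → 34.9155 [stop]  node(3,2) S=125.2919 payoff=1.6181 vs cont=10.7948 → 10.7948 [wait]  node(3,3) S=170.6413 payoff=0.0000 vs cont=0.4578 → 0.4578 [wait]  ⇒ S*(3)=91.9945
t_2: node(2,0) S=78.8282 payoff=48.0818 vs cont=47.6522 → 48.0818 [stop]  node(2,1) S=107.3600 payoff=19.5500 vs cont=23.5418 → 23.5418 [wait]  node(2,2) S=146.2189 payoff=0.0000 vs cont=5.9525 → 5.9525 [wait]  ⇒ S*(2)=78.8282
t_1: node(1,0) S=91.9945 payoff=34.9155 vs cont=36.4143 → 36.4143 [wait]  node(1,1) S=125.2919 payoff=1.6181 vs cont=15.2626 → 15.2626 [wait]  ⇒ S*(1)=-
t_0: node(0,0) S=107.3600 payoff=19.5500 vs cont=26.3963 → 26.3963 [wait]  ⇒ S*(0)=-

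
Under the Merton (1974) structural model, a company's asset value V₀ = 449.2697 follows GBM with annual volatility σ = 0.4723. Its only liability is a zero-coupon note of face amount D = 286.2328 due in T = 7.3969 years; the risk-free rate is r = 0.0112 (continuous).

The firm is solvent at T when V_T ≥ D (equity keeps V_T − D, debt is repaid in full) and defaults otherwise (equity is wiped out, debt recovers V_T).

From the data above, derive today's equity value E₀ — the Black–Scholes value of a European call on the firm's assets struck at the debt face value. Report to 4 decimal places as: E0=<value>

Apply the equity-as-call identities (strike 286.2328, horizon 7.3969 years):
d₁ = [ln(V₀/D) + (r + σ²/2)T] / (σ√T)
   = [ln(449.2697/286.2328) + (0.0112 + 0.5·0.4723²)·7.3969] / (0.4723·√7.3969)
   = [0.450818 + 0.907848] / 1.284526 = 1.057718
d₂ = d₁ − σ√T = 1.057718 − 1.284526 = -0.226807
N(d₁) = 0.854908,  N(d₂) = 0.410287,  e^(−rT) = 0.920494
E₀ = V₀·N(d₁) − D·e^(−rT)·N(d₂)
   = 449.2697·0.854908 − 286.2328·0.920494·0.410287 = 275.983806

E0=275.9838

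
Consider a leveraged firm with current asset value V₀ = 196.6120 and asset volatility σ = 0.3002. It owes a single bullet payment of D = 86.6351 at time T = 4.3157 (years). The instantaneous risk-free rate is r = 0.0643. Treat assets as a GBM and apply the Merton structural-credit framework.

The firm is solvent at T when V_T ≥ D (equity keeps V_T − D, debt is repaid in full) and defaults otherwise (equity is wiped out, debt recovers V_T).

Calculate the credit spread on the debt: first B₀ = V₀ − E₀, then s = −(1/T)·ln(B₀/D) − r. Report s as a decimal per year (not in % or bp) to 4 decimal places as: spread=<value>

Work the structural quantities from V₀ = 196.6120 against face 86.6351:
d₁ = [ln(V₀/D) + (r + σ²/2)T] / (σ√T)
   = [ln(196.6120/86.6351) + (0.0643 + 0.5·0.3002²)·4.3157] / (0.3002·√4.3157)
   = [0.819527 + 0.471965] / 0.623643 = 2.070883
d₂ = d₁ − σ√T = 2.070883 − 0.623643 = 1.447239
N(d₁) = 0.980815,  N(d₂) = 0.926085,  e^(−rT) = 0.757676
E₀ = V₀·N(d₁) − D·e^(−rT)·N(d₂)
   = 196.6120·0.980815 − 86.6351·0.757676·0.926085 = 132.050568
B₀ = V₀ − E₀ = 196.6120 − 132.050568 = 64.561432
spread = −(1/T)·ln(B₀/D) − r = −(1/4.3157)·ln(64.561432/86.6351) − 0.0643 = 0.00384372

spread=0.0038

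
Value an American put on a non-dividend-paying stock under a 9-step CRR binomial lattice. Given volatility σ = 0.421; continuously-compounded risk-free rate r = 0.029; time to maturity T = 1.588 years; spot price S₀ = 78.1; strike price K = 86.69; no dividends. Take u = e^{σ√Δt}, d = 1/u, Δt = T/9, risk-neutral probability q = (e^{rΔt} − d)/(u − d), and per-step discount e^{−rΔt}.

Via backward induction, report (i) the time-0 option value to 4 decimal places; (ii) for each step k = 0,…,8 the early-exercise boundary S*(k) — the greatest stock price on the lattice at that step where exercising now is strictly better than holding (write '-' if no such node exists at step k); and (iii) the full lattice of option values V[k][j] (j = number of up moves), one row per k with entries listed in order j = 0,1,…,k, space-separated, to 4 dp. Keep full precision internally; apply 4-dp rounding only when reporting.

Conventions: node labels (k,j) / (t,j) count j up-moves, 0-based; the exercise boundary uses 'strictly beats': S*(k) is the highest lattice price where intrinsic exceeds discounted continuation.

price = 19.9277
boundary = - - - 45.9458 38.4986 45.9458 54.8337 45.9458 54.8337
tree:
19.9277
26.0697 13.2283
33.1154 18.4196 7.5263
40.7442 24.8854 11.3391 3.3147
48.1914 32.4720 16.6130 5.5234 0.8635
54.4316 40.7442 23.5105 9.0266 1.6386 0.0000
59.6603 48.1914 31.8563 14.3684 3.1094 0.0000 0.0000
64.0415 54.4316 40.7442 22.0268 5.9007 0.0000 0.0000 0.0000
67.7125 59.6603 48.1914 31.8563 11.1975 0.0000 0.0000 0.0000 0.0000
70.7886 64.0415 54.4316 40.7442 21.2491 0.0000 0.0000 0.0000 0.0000 0.0000

Δt=0.17644, u=1.19344, d=0.83791, q=0.47033, disc=e^(-rΔt)=0.99490
k=9 terminal: V=max(K-S,0) → 70.7886 64.0415 54.4316 40.7442 21.2491 0.0000 0.0000 0.0000 0.0000 0.0000
k=8: j=0 S=18.9775 intr=67.7125 cont=67.2701 V=67.7125[EX]; j=1 S=27.0297 intr=59.6603 cont=59.2178 V=59.6603[EX]; j=2 S=38.4986 intr=48.1914 cont=47.7490 V=48.1914[EX]; j=3 S=54.8337 intr=31.8563 cont=31.4138 V=31.8563[EX]; j=4 S=78.1000 intr=8.5900 cont=11.1975 V=11.1975[hold]; j=5 S=111.2383 intr=0.0000 cont=0.0000 V=0.0000[hold]; j=6 S=158.4373 intr=0.0000 cont=0.0000 V=0.0000[hold]; j=7 S=225.6632 intr=0.0000 cont=0.0000 V=0.0000[hold]; j=8 S=321.4134 intr=0.0000 cont=0.0000 V=0.0000[hold]  S*(8)=54.8337
k=7: j=0 S=22.6485 intr=64.0415 cont=63.5990 V=64.0415[EX]; j=1 S=32.2584 intr=54.4316 cont=53.9891 V=54.4316[EX]; j=2 S=45.9458 intr=40.7442 cont=40.3017 V=40.7442[EX]; j=3 S=65.4409 intr=21.2491 cont=22.0268 V=22.0268[hold]; j=4 S=93.2079 intr=0.0000 cont=5.9007 V=5.9007[hold]; j=5 S=132.7565 intr=0.0000 cont=0.0000 V=0.0000[hold]; j=6 S=189.0859 intr=0.0000 cont=0.0000 V=0.0000[hold]; j=7 S=269.3162 intr=0.0000 cont=0.0000 V=0.0000[hold]  S*(7)=45.9458
k=6: j=0 S=27.0297 intr=59.6603 cont=59.2178 V=59.6603[EX]; j=1 S=38.4986 intr=48.1914 cont=47.7490 V=48.1914[EX]; j=2 S=54.8337 intr=31.8563 cont=31.7777 V=31.8563[EX]; j=3 S=78.1000 intr=8.5900 cont=14.3684 V=14.3684[hold]; j=4 S=111.2383 intr=0.0000 cont=3.1094 V=3.1094[hold]; j=5 S=158.4373 intr=0.0000 cont=0.0000 V=0.0000[hold]; j=6 S=225.6632 intr=0.0000 cont=0.0000 V=0.0000[hold]  S*(6)=54.8337
k=5: j=0 S=32.2584 intr=54.4316 cont=53.9891 V=54.4316[EX]; j=1 S=45.9458 intr=40.7442 cont=40.3017 V=40.7442[EX]; j=2 S=65.4409 intr=21.2491 cont=23.5105 V=23.5105[hold]; j=3 S=93.2079 intr=0.0000 cont=9.0266 V=9.0266[hold]; j=4 S=132.7565 intr=0.0000 cont=1.6386 V=1.6386[hold]; j=5 S=189.0859 intr=0.0000 cont=0.0000 V=0.0000[hold]  S*(5)=45.9458
k=4: j=0 S=38.4986 intr=48.1914 cont=47.7490 V=48.1914[EX]; j=1 S=54.8337 intr=31.8563 cont=32.4720 V=32.4720[hold]; j=2 S=78.1000 intr=8.5900 cont=16.6130 V=16.6130[hold]; j=3 S=111.2383 intr=0.0000 cont=5.5234 V=5.5234[hold]; j=4 S=158.4373 intr=0.0000 cont=0.8635 V=0.8635[hold]  S*(4)=38.4986
k=3: j=0 S=45.9458 intr=40.7442 cont=40.5898 V=40.7442[EX]; j=1 S=65.4409 intr=21.2491 cont=24.8854 V=24.8854[hold]; j=2 S=93.2079 intr=0.0000 cont=11.3391 V=11.3391[hold]; j=3 S=132.7565 intr=0.0000 cont=3.3147 V=3.3147[hold]  S*(3)=45.9458
k=2: j=0 S=54.8337 intr=31.8563 cont=33.1154 V=33.1154[hold]; j=1 S=78.1000 intr=8.5900 cont=18.4196 V=18.4196[hold]; j=2 S=111.2383 intr=0.0000 cont=7.5263 V=7.5263[hold]  S*(2)=-
k=1: j=0 S=65.4409 intr=21.2491 cont=26.0697 V=26.0697[hold]; j=1 S=93.2079 intr=0.0000 cont=13.2283 V=13.2283[hold]  S*(1)=-
k=0: j=0 S=78.1000 intr=8.5900 cont=19.9277 V=19.9277[hold]  S*(0)=-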